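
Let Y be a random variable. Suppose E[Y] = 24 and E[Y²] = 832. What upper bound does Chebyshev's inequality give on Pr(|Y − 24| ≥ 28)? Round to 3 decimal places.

0.327

Var(Y) = E[Y²] − (E[Y])² = 832 − 576 = 256.
Chebyshev's inequality: Pr(|Y − μ| ≥ t) ≤ Var(Y)/t² = 256/784 = 0.3265.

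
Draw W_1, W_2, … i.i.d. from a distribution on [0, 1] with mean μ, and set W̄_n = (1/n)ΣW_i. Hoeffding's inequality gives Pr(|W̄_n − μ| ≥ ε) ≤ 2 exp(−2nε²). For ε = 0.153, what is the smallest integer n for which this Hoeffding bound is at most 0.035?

87

Require 2·exp(−2nε²) ≤ 0.035, i.e. 2nε² ≥ ln(2/0.035) = 4.045554.
So n ≥ 4.045554 / (2·0.153²) = 86.410.
The smallest integer n is 87.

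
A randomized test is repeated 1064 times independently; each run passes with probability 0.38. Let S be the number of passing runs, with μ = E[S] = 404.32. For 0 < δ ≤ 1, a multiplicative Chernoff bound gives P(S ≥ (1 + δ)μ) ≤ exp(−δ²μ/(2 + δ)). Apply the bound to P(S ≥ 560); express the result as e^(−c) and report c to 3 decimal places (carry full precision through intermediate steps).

Write 560 = (1 + δ)μ, so δ = 560/404.32 − 1 = 0.3850416…
Then the exponent is δ²μ/(2 + δ) = (560 − μ)² / (μ·(2 + δ)) = 25.133008.

25.133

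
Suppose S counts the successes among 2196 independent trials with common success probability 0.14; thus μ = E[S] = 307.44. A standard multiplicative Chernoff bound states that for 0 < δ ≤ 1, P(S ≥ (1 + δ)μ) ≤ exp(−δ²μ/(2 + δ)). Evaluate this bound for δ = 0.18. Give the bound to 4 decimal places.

Exponent = δ²μ/(2 + δ) = 0.18²·307.44/2.18 = 4.5693.
Bound = exp(−4.5693) = 0.01037.

0.0104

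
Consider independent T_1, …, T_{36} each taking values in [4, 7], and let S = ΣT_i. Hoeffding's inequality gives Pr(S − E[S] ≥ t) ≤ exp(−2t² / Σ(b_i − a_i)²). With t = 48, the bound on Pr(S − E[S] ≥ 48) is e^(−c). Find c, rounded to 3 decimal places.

14.222

Σ(b_i − a_i)² = 36·(3)² = 324.
c = 2t²/324 = 2·48²/324 = 14.2222.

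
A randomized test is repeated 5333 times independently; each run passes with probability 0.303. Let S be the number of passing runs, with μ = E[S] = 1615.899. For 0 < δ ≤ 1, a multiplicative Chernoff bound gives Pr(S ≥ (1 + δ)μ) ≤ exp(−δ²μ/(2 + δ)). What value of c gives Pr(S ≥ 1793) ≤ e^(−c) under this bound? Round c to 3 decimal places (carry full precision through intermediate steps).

Write 1793 = (1 + δ)μ, so δ = 1793/1615.899 − 1 = 0.1095991…
Then the exponent is δ²μ/(2 + δ) = (1793 − μ)² / (μ·(2 + δ)) = 9.200849.

9.201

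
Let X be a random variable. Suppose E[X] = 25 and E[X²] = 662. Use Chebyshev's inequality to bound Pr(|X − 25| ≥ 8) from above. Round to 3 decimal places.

Var(X) = E[X²] − (E[X])² = 662 − 625 = 37.
Chebyshev's inequality: Pr(|X − μ| ≥ t) ≤ Var(X)/t² = 37/64 = 0.5781.

0.578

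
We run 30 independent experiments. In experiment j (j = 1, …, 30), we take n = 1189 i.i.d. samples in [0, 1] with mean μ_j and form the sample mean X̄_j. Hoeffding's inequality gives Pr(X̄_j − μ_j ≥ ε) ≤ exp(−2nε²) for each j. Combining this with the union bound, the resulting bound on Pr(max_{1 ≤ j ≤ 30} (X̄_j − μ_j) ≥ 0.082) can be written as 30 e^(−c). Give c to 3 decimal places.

15.990

Union bound over the 30 events: Pr(max_{1 ≤ j ≤ 30} (X̄_j − μ_j) ≥ 0.082) ≤ 30·exp(−2nε²) = 30 exp(−2·1189·0.082²).
So c = 2·1189·0.082² = 15.9897.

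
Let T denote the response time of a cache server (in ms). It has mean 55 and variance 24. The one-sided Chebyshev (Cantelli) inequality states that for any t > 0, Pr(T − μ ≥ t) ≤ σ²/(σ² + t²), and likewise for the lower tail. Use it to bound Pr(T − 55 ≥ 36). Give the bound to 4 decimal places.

0.0182

Here σ² = 24 and t = 36, so σ² + t² = 1320.
Cantelli's bound: 24/1320 = 0.0182.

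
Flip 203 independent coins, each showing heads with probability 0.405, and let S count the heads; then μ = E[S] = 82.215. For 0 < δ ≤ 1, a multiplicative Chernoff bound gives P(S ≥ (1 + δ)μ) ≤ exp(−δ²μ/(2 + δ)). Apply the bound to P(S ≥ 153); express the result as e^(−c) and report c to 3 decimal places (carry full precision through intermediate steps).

21.302

Write 153 = (1 + δ)μ, so δ = 153/82.215 − 1 = 0.8609743…
Then the exponent is δ²μ/(2 + δ) = (153 − μ)² / (μ·(2 + δ)) = 21.301857.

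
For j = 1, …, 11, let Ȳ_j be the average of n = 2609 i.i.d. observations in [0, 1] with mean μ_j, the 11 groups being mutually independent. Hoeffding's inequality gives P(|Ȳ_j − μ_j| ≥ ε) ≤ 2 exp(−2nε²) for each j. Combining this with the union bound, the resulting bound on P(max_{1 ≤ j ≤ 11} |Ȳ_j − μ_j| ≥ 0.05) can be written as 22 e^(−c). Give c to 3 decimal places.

Union bound over the 11 events: P(max_{1 ≤ j ≤ 11} |Ȳ_j − μ_j| ≥ 0.05) ≤ 11·2·exp(−2nε²) = 22 exp(−2·2609·0.05²).
So c = 2·2609·0.05² = 13.0450.

13.045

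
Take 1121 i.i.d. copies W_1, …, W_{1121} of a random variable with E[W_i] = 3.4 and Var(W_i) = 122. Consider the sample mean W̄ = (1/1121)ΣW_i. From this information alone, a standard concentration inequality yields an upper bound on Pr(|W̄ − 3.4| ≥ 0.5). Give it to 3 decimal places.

0.435

With mean and variance of each term known, Chebyshev's inequality bounds the deviation of the sum (or sample mean).
Var(W̄) = Var(W_i)/n = 122/1121 = 0.10883.
Chebyshev: Pr(|W̄ − 3.4| ≥ 0.5) ≤ Var(W̄)/(0.5)² = 122/(1121·0.5²) = 0.4353.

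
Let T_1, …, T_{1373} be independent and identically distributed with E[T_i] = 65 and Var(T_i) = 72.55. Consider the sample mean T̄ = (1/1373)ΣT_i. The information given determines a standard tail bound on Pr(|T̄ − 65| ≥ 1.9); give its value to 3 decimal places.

0.015

With mean and variance of each term known, Chebyshev's inequality bounds the deviation of the sum (or sample mean).
Var(T̄) = Var(T_i)/n = 72.55/1373 = 0.05284.
Chebyshev: Pr(|T̄ − 65| ≥ 1.9) ≤ Var(T̄)/(1.9)² = 72.55/(1373·1.9²) = 0.0146.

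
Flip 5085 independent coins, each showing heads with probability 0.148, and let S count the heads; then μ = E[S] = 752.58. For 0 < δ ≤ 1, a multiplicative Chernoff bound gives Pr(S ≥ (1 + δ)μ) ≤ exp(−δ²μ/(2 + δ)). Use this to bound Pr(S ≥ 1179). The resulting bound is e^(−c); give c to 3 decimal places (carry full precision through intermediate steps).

Write 1179 = (1 + δ)μ, so δ = 1179/752.58 − 1 = 0.5666109…
Then the exponent is δ²μ/(2 + δ) = (1179 − μ)² / (μ·(2 + δ)) = 94.137450.

94.137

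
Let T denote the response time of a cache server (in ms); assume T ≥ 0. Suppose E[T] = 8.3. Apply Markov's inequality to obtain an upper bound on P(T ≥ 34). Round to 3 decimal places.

0.244

Markov's inequality: for a non-negative random variable, P(T ≥ a) ≤ E[T]/a.
Here E[T] = 8.3 and a = 34, so the bound is 8.3/34 = 0.2441.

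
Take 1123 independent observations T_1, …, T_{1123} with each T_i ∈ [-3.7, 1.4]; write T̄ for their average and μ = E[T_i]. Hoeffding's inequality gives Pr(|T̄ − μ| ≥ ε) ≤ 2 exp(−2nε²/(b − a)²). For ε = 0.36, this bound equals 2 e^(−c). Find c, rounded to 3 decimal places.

11.191

c = 2nε²/(b − a)² = 2·1123·0.36² / 5.1² = 11.1911.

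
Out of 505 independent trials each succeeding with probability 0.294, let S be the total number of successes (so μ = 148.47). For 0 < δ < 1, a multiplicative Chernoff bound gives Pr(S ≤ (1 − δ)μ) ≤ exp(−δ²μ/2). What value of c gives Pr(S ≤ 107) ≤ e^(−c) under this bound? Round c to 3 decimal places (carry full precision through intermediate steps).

Write 107 = (1 − δ)μ, so δ = 1 − 107/148.47 = 0.2793157…
Then the exponent is δ²μ/2 = (μ − 107)²/(2μ) = 5.791611.

5.792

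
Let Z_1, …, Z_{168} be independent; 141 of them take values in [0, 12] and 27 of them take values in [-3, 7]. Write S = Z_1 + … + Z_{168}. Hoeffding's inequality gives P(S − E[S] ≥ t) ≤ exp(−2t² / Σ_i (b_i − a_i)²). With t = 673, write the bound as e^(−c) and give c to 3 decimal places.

Σ(b_i − a_i)² = 141·12² + 27·10² = 23004.
c = 2t² / 23004 = 2·673² / 23004 = 39.3783.

39.378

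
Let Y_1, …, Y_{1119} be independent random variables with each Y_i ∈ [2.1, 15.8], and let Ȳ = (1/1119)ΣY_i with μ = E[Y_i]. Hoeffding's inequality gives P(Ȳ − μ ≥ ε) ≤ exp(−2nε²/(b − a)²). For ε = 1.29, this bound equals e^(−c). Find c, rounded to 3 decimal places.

19.843

c = 2nε²/(b − a)² = 2·1119·1.29² / 13.7² = 19.8426.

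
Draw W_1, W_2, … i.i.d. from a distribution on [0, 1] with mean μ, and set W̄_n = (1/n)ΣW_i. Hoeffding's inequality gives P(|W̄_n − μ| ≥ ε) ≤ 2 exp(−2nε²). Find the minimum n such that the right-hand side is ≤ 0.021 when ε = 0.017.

Require 2·exp(−2nε²) ≤ 0.021, i.e. 2nε² ≥ ln(2/0.021) = 4.556380.
So n ≥ 4.556380 / (2·0.017²) = 7883.010.
The smallest integer n is 7884.

7884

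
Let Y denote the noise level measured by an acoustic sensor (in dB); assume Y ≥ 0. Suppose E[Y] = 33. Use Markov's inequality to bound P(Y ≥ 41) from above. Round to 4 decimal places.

0.8049

Markov's inequality: for a non-negative random variable, P(Y ≥ a) ≤ E[Y]/a.
Here E[Y] = 33 and a = 41, so the bound is 33/41 = 0.8049.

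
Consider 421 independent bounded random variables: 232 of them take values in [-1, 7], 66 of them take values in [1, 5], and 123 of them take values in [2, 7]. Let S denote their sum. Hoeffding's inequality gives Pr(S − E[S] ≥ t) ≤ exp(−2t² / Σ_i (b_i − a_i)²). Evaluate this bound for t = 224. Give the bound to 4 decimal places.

Σ(b_i − a_i)² = 232·8² + 66·4² + 123·5² = 18979.
Exponent = 2·224² / 18979 = 5.28753.
Bound = exp(−5.28753) = 0.00505.

0.0051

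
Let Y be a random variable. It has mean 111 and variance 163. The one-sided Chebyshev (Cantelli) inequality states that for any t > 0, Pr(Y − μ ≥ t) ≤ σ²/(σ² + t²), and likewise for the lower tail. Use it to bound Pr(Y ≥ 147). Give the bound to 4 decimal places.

0.1117

Here σ² = 163 and t = 36, so σ² + t² = 1459.
Cantelli's bound: 163/1459 = 0.1117.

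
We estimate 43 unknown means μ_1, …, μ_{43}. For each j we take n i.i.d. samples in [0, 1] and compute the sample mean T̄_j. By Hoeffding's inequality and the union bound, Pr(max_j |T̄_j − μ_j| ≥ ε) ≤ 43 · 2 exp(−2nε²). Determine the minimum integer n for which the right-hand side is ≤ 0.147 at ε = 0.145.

Need 2·43·exp(−2nε²) ≤ 0.147, i.e. exp(−2nε²) ≤ 0.147/86.
So 2nε² ≥ ln(86/0.147) = 6.371670.
Hence n ≥ 6.371670/(2·0.145²) = 151.526.
The smallest integer n is 152.

152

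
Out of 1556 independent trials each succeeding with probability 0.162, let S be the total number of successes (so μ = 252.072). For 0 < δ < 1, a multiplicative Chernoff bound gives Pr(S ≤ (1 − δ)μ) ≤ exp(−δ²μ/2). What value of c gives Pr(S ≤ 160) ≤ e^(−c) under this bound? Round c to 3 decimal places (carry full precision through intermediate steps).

16.815

Write 160 = (1 − δ)μ, so δ = 1 − 160/252.072 = 0.3652607…
Then the exponent is δ²μ/2 = (μ − 160)²/(2μ) = 16.815142.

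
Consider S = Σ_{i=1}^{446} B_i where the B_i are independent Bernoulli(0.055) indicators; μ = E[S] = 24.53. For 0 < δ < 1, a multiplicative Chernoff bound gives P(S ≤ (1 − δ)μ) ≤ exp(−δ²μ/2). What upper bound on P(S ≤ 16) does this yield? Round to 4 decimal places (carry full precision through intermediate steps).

Write 16 = (1 − δ)μ, so δ = 1 − 16/24.53 = 0.3477375…
Then the exponent is δ²μ/2 = (μ − 16)²/(2μ) = 1.483100.
Bound = exp(−1.483100) = 0.22693.

0.2269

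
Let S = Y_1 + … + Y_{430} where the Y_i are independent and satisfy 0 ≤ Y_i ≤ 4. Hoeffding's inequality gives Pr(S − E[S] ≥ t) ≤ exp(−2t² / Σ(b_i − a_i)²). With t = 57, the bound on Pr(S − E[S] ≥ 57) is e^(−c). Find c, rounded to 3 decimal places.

Σ(b_i − a_i)² = 430·(4)² = 6880.
c = 2t²/6880 = 2·57²/6880 = 0.9445.

0.944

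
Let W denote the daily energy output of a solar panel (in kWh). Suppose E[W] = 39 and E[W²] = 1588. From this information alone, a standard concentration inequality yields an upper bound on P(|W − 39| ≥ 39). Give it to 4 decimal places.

The first two moments determine the variance, so Chebyshev's inequality is the sharpest standard bound available.
Var(W) = E[W²] − (E[W])² = 1588 − 1521 = 67.
Chebyshev's inequality: P(|W − μ| ≥ t) ≤ Var(W)/t² = 67/1521 = 0.0440.

0.0440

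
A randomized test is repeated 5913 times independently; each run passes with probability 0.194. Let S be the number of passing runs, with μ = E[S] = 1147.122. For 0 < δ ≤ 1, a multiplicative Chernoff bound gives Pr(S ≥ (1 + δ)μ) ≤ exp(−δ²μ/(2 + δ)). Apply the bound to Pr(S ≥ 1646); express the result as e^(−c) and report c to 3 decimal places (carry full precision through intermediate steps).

89.104

Write 1646 = (1 + δ)μ, so δ = 1646/1147.122 − 1 = 0.4348953…
Then the exponent is δ²μ/(2 + δ) = (1646 − μ)² / (μ·(2 + δ)) = 89.104328.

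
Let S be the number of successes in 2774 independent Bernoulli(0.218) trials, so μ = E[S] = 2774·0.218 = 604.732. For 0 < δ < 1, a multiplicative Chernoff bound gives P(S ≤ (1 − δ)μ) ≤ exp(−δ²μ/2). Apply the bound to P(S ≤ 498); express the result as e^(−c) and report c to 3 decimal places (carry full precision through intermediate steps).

9.419

Write 498 = (1 − δ)μ, so δ = 1 − 498/604.732 = 0.1764947…
Then the exponent is δ²μ/2 = (μ − 498)²/(2μ) = 9.418817.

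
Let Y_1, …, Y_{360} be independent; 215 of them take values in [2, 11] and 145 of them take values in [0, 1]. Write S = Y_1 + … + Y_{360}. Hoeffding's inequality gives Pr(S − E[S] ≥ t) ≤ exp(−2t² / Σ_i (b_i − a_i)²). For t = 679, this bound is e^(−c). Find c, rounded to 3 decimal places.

52.510

Σ(b_i − a_i)² = 215·9² + 145·1² = 17560.
c = 2t² / 17560 = 2·679² / 17560 = 52.5104.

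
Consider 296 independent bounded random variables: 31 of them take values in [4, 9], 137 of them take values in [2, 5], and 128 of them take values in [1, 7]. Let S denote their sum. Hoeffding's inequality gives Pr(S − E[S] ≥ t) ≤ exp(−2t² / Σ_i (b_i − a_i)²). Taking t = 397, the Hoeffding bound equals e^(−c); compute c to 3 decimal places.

47.645

Σ(b_i − a_i)² = 31·5² + 137·3² + 128·6² = 6616.
c = 2t² / 6616 = 2·397² / 6616 = 47.6448.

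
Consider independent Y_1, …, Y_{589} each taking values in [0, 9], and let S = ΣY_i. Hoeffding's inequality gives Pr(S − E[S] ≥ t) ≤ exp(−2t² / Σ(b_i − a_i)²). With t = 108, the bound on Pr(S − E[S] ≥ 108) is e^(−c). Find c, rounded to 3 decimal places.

0.489

Σ(b_i − a_i)² = 589·(9)² = 47709.
c = 2t²/47709 = 2·108²/47709 = 0.4890.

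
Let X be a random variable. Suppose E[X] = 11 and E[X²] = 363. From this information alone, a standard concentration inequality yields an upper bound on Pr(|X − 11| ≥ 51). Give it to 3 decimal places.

0.093

The first two moments determine the variance, so Chebyshev's inequality is the sharpest standard bound available.
Var(X) = E[X²] − (E[X])² = 363 − 121 = 242.
Chebyshev's inequality: Pr(|X − μ| ≥ t) ≤ Var(X)/t² = 242/2601 = 0.0930.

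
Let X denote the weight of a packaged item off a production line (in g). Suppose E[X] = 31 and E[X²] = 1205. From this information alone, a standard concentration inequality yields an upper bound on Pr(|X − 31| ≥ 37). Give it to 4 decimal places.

0.1782

The first two moments determine the variance, so Chebyshev's inequality is the sharpest standard bound available.
Var(X) = E[X²] − (E[X])² = 1205 − 961 = 244.
Chebyshev's inequality: Pr(|X − μ| ≥ t) ≤ Var(X)/t² = 244/1369 = 0.1782.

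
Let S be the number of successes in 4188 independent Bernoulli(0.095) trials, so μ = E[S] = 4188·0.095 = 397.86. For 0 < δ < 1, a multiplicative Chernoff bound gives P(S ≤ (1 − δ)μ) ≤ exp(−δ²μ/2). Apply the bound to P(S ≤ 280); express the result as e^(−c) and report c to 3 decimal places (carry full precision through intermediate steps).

17.457

Write 280 = (1 − δ)μ, so δ = 1 − 280/397.86 = 0.2962349…
Then the exponent is δ²μ/2 = (μ − 280)²/(2μ) = 17.457120.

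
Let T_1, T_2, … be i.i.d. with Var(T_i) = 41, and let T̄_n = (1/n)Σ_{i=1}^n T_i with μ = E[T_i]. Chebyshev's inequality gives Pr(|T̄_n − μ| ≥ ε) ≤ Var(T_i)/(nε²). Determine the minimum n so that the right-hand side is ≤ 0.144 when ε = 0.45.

1407

Require 41/(n·0.45²) ≤ 0.144, i.e. n ≥ 41/(0.144·0.45²) = 1406.036.
The smallest integer n is 1407.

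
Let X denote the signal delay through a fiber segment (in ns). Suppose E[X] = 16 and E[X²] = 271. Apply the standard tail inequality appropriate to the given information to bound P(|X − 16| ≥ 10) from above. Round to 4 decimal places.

The first two moments determine the variance, so Chebyshev's inequality is the sharpest standard bound available.
Var(X) = E[X²] − (E[X])² = 271 − 256 = 15.
Chebyshev's inequality: P(|X − μ| ≥ t) ≤ Var(X)/t² = 15/100 = 0.1500.

0.1500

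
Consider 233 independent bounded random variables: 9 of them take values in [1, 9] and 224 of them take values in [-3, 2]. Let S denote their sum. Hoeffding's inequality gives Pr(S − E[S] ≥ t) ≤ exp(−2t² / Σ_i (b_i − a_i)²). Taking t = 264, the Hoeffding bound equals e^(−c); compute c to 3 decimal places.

Σ(b_i − a_i)² = 9·8² + 224·5² = 6176.
c = 2t² / 6176 = 2·264² / 6176 = 22.5699.

22.570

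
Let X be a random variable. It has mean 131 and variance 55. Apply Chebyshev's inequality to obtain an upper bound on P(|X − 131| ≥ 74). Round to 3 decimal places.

0.010

Chebyshev: P(|X − μ| ≥ t) ≤ Var(X)/t².
Bound = 55 / 5476 = 0.0100.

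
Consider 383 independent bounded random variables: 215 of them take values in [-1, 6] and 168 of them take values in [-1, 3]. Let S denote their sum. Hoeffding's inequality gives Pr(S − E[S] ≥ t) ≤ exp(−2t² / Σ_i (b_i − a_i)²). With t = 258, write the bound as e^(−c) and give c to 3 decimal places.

Σ(b_i − a_i)² = 215·7² + 168·4² = 13223.
c = 2t² / 13223 = 2·258² / 13223 = 10.0679.

10.068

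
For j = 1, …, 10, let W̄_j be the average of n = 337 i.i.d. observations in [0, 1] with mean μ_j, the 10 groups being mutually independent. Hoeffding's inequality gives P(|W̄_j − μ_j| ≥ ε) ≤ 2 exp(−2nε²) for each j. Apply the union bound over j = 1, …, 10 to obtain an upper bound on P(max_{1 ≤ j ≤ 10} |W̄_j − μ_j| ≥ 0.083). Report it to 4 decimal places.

0.1925

Per-experiment Hoeffding bound: 2·exp(−2·337·0.083²) = 2·exp(−4.64319) = 0.019254.
Union bound over 10 events: 10·0.019254 = 0.19254.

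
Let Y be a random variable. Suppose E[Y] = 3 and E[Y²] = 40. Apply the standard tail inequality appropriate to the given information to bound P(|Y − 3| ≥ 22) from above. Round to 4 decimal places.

0.0640

The first two moments determine the variance, so Chebyshev's inequality is the sharpest standard bound available.
Var(Y) = E[Y²] − (E[Y])² = 40 − 9 = 31.
Chebyshev's inequality: P(|Y − μ| ≥ t) ≤ Var(Y)/t² = 31/484 = 0.0640.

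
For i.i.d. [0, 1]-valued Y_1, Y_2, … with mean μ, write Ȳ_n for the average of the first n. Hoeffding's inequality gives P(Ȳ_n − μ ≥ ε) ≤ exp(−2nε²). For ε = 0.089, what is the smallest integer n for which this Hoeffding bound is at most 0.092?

151

Require exp(−2nε²) ≤ 0.092, i.e. 2nε² ≥ ln(1/0.092) = 2.385967.
So n ≥ 2.385967 / (2·0.089²) = 150.610.
The smallest integer n is 151.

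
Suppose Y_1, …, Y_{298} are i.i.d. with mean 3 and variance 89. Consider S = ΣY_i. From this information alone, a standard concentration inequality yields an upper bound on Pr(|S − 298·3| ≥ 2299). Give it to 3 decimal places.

With mean and variance of each term known, Chebyshev's inequality bounds the deviation of the sum (or sample mean).
Var(S) = n·Var(Y_i) = 298·89 = 26522.
Chebyshev: Pr(|S − 298·3| ≥ 2299) ≤ Var(S)/2299² = 26522/5285401 = 0.0050.

0.005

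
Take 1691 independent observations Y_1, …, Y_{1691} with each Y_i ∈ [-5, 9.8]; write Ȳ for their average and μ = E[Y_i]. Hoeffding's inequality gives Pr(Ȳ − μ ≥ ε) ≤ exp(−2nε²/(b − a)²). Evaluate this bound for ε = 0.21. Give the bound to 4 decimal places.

Exponent: 2nε²/(b − a)² = 2·1691·0.21² / 14.8² = 0.68091.
Bound = exp(−0.68091) = 0.50616.

0.5062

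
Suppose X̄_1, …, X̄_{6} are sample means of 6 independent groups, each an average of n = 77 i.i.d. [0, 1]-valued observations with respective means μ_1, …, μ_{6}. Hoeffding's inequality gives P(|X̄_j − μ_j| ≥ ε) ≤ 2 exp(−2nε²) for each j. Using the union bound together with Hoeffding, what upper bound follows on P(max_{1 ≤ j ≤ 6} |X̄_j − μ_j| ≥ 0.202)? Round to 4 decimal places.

0.0224

Per-experiment Hoeffding bound: 2·exp(−2·77·0.202²) = 2·exp(−6.28382) = 0.0037325.
Union bound over 6 events: 6·0.0037325 = 0.02240.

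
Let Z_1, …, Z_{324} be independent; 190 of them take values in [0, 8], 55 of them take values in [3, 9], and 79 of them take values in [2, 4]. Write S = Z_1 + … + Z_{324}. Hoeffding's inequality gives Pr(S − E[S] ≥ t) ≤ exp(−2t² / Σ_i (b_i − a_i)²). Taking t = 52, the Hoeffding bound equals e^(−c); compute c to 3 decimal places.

0.374

Σ(b_i − a_i)² = 190·8² + 55·6² + 79·2² = 14456.
c = 2t² / 14456 = 2·52² / 14456 = 0.3741.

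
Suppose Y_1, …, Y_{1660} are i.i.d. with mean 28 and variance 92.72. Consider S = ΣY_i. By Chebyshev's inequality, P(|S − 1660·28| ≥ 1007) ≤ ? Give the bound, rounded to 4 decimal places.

Var(S) = n·Var(Y_i) = 1660·92.72 = 153915.2.
Chebyshev: P(|S − 1660·28| ≥ 1007) ≤ Var(S)/1007² = 153915.2/1014049 = 0.1518.

0.1518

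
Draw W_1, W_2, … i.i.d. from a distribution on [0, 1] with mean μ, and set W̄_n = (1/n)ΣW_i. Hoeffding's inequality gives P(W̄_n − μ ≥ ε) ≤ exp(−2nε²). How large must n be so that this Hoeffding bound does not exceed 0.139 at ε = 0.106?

Require exp(−2nε²) ≤ 0.139, i.e. 2nε² ≥ ln(1/0.139) = 1.973281.
So n ≥ 1.973281 / (2·0.106²) = 87.811.
The smallest integer n is 88.

88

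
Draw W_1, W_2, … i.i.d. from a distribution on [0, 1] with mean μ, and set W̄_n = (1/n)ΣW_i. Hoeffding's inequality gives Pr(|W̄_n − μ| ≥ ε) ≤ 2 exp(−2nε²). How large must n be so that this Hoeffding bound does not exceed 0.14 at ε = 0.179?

Require 2·exp(−2nε²) ≤ 0.14, i.e. 2nε² ≥ ln(2/0.14) = 2.659260.
So n ≥ 2.659260 / (2·0.179²) = 41.498.
The smallest integer n is 42.

42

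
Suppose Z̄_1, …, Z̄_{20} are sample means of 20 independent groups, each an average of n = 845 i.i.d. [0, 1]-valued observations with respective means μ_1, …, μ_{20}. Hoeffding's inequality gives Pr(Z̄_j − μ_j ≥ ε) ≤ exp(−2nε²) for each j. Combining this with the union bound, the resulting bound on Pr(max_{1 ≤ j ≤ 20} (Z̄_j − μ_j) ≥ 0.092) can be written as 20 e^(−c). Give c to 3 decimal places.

14.304

Union bound over the 20 events: Pr(max_{1 ≤ j ≤ 20} (Z̄_j − μ_j) ≥ 0.092) ≤ 20·exp(−2nε²) = 20 exp(−2·845·0.092²).
So c = 2·845·0.092² = 14.3042.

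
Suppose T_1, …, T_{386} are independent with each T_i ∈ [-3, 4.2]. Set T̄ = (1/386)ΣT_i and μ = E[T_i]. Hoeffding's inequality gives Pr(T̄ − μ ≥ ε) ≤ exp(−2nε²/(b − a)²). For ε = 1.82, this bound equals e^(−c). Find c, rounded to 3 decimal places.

c = 2nε²/(b − a)² = 2·386·1.82² / 7.2² = 49.3282.

49.328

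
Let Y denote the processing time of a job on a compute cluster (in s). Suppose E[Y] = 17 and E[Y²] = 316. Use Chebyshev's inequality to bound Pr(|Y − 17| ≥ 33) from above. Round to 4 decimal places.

Var(Y) = E[Y²] − (E[Y])² = 316 − 289 = 27.
Chebyshev's inequality: Pr(|Y − μ| ≥ t) ≤ Var(Y)/t² = 27/1089 = 0.0248.

0.0248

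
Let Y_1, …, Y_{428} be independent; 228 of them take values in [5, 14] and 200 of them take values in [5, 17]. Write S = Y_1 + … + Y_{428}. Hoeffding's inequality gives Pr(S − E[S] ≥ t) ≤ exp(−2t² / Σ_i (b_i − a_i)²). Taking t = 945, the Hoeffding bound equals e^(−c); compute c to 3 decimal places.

Σ(b_i − a_i)² = 228·9² + 200·12² = 47268.
c = 2t² / 47268 = 2·945² / 47268 = 37.7856.

37.786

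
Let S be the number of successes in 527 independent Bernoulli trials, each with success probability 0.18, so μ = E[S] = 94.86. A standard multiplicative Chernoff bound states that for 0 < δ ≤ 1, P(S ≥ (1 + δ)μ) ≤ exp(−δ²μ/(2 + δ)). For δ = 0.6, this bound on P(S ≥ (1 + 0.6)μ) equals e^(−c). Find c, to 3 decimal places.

c = δ²μ/(2 + δ) = 0.6²·94.86/(2 + 0.6) = 13.1345.

13.134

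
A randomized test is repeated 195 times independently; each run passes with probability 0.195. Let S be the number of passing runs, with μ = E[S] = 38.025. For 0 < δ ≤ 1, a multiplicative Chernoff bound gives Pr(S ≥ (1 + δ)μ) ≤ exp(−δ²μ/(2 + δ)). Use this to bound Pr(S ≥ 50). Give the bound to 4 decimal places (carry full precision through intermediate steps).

0.1961

Write 50 = (1 + δ)μ, so δ = 50/38.025 − 1 = 0.3149244…
Then the exponent is δ²μ/(2 + δ) = (50 − μ)² / (μ·(2 + δ)) = 1.629090.
Bound = exp(−1.629090) = 0.19611.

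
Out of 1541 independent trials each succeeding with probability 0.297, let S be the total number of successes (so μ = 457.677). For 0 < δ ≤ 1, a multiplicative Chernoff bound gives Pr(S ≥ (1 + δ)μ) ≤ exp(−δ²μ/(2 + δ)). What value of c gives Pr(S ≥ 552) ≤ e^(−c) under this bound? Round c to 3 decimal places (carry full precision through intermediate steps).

8.812

Write 552 = (1 + δ)μ, so δ = 552/457.677 − 1 = 0.2060908…
Then the exponent is δ²μ/(2 + δ) = (552 − μ)² / (μ·(2 + δ)) = 8.811559.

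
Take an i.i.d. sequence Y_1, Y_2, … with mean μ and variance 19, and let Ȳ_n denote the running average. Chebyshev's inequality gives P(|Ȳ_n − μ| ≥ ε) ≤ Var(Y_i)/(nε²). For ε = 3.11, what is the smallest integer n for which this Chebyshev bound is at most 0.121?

Require 19/(n·3.11²) ≤ 0.121, i.e. n ≥ 19/(0.121·3.11²) = 16.235.
The smallest integer n is 17.

17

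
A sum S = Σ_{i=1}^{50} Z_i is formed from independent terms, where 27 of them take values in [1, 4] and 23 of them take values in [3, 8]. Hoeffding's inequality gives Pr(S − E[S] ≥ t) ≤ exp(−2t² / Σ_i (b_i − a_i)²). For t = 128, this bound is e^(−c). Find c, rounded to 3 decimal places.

40.059

Σ(b_i − a_i)² = 27·3² + 23·5² = 818.
c = 2t² / 818 = 2·128² / 818 = 40.0587.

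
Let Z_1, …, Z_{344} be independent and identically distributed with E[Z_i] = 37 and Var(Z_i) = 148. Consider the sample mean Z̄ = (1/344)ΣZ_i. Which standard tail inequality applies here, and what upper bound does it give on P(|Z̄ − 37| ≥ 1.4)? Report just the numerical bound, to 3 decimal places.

With mean and variance of each term known, Chebyshev's inequality bounds the deviation of the sum (or sample mean).
Var(Z̄) = Var(Z_i)/n = 148/344 = 0.43023.
Chebyshev: P(|Z̄ − 37| ≥ 1.4) ≤ Var(Z̄)/(1.4)² = 148/(344·1.4²) = 0.2195.

0.220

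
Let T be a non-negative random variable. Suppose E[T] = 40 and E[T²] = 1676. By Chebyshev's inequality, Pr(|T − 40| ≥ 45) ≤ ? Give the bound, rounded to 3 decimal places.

0.038

Var(T) = E[T²] − (E[T])² = 1676 − 1600 = 76.
Chebyshev's inequality: Pr(|T − μ| ≥ t) ≤ Var(T)/t² = 76/2025 = 0.0375.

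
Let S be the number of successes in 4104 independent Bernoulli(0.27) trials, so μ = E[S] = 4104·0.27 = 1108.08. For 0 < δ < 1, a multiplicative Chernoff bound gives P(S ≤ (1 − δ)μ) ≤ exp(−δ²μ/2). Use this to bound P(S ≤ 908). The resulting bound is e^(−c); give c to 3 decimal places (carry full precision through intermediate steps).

Write 908 = (1 − δ)μ, so δ = 1 − 908/1108.08 = 0.1805646…
Then the exponent is δ²μ/2 = (μ − 908)²/(2μ) = 18.063681.

18.064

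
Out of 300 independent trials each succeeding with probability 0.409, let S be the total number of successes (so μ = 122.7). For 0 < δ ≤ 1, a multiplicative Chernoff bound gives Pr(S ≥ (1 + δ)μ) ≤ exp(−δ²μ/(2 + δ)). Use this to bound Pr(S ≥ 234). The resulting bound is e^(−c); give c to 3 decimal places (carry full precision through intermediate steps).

Write 234 = (1 + δ)μ, so δ = 234/122.7 − 1 = 0.9070905…
Then the exponent is δ²μ/(2 + δ) = (234 − μ)² / (μ·(2 + δ)) = 34.728595.

34.729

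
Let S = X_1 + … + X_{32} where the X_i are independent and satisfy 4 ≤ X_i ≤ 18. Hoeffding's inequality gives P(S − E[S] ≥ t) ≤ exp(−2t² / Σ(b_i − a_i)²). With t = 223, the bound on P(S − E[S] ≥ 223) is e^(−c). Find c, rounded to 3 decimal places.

Σ(b_i − a_i)² = 32·(14)² = 6272.
c = 2t²/6272 = 2·223²/6272 = 15.8575.

15.857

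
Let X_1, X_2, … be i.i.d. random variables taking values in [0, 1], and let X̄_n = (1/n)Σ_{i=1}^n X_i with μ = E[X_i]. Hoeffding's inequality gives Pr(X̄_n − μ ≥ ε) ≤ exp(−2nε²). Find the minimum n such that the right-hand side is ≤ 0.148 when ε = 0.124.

Require exp(−2nε²) ≤ 0.148, i.e. 2nε² ≥ ln(1/0.148) = 1.910543.
So n ≥ 1.910543 / (2·0.124²) = 62.127.
The smallest integer n is 63.

63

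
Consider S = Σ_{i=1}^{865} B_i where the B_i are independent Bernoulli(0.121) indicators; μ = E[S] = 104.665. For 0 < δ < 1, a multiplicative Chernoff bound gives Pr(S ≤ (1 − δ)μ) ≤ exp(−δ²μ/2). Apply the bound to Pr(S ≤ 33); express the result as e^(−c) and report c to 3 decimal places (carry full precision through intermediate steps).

Write 33 = (1 − δ)μ, so δ = 1 − 33/104.665 = 0.6847084…
Then the exponent is δ²μ/2 = (μ − 33)²/(2μ) = 24.534812.

24.535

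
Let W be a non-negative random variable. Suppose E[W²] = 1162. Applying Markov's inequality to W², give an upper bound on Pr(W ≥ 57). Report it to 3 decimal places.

Since W ≥ 0, the event {W ≥ 57} is the same as {W² ≥ 3249}.
Markov's inequality applied to W² gives Pr(W² ≥ 3249) ≤ E[W²]/3249 = 1162/3249 = 0.3576.

0.358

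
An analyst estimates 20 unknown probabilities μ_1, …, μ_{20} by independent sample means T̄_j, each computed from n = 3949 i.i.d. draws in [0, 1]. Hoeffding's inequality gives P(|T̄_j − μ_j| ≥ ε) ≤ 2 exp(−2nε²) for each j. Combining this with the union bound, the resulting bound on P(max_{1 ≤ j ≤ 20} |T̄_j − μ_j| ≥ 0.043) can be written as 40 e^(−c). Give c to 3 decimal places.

14.603

Union bound over the 20 events: P(max_{1 ≤ j ≤ 20} |T̄_j − μ_j| ≥ 0.043) ≤ 20·2·exp(−2nε²) = 40 exp(−2·3949·0.043²).
So c = 2·3949·0.043² = 14.6034.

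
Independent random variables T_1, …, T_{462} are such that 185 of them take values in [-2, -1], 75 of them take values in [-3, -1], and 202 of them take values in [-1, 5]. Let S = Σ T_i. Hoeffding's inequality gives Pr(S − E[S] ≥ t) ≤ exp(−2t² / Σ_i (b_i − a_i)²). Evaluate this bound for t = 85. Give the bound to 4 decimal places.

Σ(b_i − a_i)² = 185·1² + 75·2² + 202·6² = 7757.
Exponent = 2·85² / 7757 = 1.86283.
Bound = exp(−1.86283) = 0.15523.

0.1552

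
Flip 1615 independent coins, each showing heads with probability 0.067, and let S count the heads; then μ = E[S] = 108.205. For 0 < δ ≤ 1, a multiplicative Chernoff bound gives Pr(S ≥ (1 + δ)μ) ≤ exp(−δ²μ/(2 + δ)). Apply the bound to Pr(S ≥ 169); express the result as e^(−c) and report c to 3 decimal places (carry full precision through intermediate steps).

Write 169 = (1 + δ)μ, so δ = 169/108.205 − 1 = 0.5618502…
Then the exponent is δ²μ/(2 + δ) = (169 − μ)² / (μ·(2 + δ)) = 13.333208.

13.333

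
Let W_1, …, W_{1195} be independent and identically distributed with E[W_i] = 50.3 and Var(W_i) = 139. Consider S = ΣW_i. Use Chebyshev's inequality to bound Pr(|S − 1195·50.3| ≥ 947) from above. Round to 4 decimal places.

Var(S) = n·Var(W_i) = 1195·139 = 166105.
Chebyshev: Pr(|S − 1195·50.3| ≥ 947) ≤ Var(S)/947² = 166105/896809 = 0.1852.

0.1852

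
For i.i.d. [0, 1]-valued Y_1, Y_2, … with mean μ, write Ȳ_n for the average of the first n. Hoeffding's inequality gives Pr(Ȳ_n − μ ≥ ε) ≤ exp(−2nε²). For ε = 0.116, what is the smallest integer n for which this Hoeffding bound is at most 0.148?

71

Require exp(−2nε²) ≤ 0.148, i.e. 2nε² ≥ ln(1/0.148) = 1.910543.
So n ≥ 1.910543 / (2·0.116²) = 70.992.
The smallest integer n is 71.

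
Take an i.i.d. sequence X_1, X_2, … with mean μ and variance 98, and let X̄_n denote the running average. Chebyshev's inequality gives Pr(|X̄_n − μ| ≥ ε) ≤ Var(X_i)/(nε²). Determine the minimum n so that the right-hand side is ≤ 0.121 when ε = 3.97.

52

Require 98/(n·3.97²) ≤ 0.121, i.e. n ≥ 98/(0.121·3.97²) = 51.388.
The smallest integer n is 52.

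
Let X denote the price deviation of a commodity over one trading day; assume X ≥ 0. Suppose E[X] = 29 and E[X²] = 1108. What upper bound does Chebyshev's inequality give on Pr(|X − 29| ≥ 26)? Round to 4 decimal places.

Var(X) = E[X²] − (E[X])² = 1108 − 841 = 267.
Chebyshev's inequality: Pr(|X − μ| ≥ t) ≤ Var(X)/t² = 267/676 = 0.3950.

0.3950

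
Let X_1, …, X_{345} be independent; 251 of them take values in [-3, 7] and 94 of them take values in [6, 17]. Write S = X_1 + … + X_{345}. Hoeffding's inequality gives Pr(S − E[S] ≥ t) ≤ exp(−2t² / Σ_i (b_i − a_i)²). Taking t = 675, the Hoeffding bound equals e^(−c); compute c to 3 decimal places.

24.984

Σ(b_i − a_i)² = 251·10² + 94·11² = 36474.
c = 2t² / 36474 = 2·675² / 36474 = 24.9835.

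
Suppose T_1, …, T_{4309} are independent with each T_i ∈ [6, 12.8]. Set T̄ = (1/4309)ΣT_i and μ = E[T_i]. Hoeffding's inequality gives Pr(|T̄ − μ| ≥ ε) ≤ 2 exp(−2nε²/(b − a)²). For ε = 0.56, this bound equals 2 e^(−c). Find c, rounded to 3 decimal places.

58.447

c = 2nε²/(b − a)² = 2·4309·0.56² / 6.8² = 58.4473.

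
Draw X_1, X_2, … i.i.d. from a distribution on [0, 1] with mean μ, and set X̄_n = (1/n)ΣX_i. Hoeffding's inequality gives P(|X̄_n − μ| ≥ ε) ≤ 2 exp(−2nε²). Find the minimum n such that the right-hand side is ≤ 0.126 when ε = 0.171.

48

Require 2·exp(−2nε²) ≤ 0.126, i.e. 2nε² ≥ ln(2/0.126) = 2.764621.
So n ≥ 2.764621 / (2·0.171²) = 47.273.
The smallest integer n is 48.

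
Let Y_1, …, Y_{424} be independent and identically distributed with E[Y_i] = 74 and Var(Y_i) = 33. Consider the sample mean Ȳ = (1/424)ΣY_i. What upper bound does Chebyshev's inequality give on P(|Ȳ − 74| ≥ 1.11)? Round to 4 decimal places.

0.0632

Var(Ȳ) = Var(Y_i)/n = 33/424 = 0.07783.
Chebyshev: P(|Ȳ − 74| ≥ 1.11) ≤ Var(Ȳ)/(1.11)² = 33/(424·1.11²) = 0.0632.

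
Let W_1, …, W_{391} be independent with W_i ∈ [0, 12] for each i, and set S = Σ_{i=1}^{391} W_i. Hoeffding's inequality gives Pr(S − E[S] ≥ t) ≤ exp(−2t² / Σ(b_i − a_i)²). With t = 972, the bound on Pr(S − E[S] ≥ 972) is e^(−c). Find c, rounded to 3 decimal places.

33.560

Σ(b_i − a_i)² = 391·(12)² = 56304.
c = 2t²/56304 = 2·972²/56304 = 33.5601.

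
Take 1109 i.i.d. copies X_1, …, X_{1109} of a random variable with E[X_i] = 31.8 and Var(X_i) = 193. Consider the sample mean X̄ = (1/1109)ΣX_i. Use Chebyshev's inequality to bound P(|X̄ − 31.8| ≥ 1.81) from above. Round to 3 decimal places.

Var(X̄) = Var(X_i)/n = 193/1109 = 0.17403.
Chebyshev: P(|X̄ − 31.8| ≥ 1.81) ≤ Var(X̄)/(1.81)² = 193/(1109·1.81²) = 0.0531.

0.053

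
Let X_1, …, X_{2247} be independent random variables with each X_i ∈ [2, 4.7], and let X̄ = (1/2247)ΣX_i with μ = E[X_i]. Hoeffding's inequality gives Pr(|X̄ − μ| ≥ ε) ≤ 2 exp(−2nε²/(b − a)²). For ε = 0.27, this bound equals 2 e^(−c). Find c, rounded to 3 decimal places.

c = 2nε²/(b − a)² = 2·2247·0.27² / 2.7² = 44.9400.

44.940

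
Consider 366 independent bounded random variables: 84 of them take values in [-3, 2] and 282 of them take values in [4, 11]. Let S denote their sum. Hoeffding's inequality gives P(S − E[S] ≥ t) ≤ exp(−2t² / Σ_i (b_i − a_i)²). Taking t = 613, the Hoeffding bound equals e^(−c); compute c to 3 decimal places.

Σ(b_i − a_i)² = 84·5² + 282·7² = 15918.
c = 2t² / 15918 = 2·613² / 15918 = 47.2131.

47.213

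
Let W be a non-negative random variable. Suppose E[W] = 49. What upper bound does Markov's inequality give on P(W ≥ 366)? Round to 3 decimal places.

Markov's inequality: for a non-negative random variable, P(W ≥ a) ≤ E[W]/a.
Here E[W] = 49 and a = 366, so the bound is 49/366 = 0.1339.

0.134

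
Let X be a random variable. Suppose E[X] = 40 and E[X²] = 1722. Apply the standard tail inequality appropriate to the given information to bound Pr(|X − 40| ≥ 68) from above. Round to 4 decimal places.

0.0264

The first two moments determine the variance, so Chebyshev's inequality is the sharpest standard bound available.
Var(X) = E[X²] − (E[X])² = 1722 − 1600 = 122.
Chebyshev's inequality: Pr(|X − μ| ≥ t) ≤ Var(X)/t² = 122/4624 = 0.0264.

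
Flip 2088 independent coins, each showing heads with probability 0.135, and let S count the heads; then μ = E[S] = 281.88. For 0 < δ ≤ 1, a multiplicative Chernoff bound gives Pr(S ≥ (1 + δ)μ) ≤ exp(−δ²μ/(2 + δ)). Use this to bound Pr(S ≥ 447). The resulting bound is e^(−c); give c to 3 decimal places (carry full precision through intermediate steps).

Write 447 = (1 + δ)μ, so δ = 447/281.88 − 1 = 0.5857812…
Then the exponent is δ²μ/(2 + δ) = (447 − μ)² / (μ·(2 + δ)) = 37.406177.

37.406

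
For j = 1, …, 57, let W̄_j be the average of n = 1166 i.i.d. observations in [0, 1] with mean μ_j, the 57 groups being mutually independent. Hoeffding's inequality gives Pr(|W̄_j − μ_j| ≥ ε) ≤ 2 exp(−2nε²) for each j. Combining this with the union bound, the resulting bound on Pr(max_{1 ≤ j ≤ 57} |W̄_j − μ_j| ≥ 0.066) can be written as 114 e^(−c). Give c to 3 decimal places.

Union bound over the 57 events: Pr(max_{1 ≤ j ≤ 57} |W̄_j − μ_j| ≥ 0.066) ≤ 57·2·exp(−2nε²) = 114 exp(−2·1166·0.066²).
So c = 2·1166·0.066² = 10.1582.

10.158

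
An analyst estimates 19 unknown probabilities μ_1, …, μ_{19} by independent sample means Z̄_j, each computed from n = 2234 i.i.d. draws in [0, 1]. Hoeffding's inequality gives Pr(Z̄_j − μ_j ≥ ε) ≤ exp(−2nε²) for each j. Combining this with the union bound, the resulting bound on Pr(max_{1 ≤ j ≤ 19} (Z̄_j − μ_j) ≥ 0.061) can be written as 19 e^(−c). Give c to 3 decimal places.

16.625

Union bound over the 19 events: Pr(max_{1 ≤ j ≤ 19} (Z̄_j − μ_j) ≥ 0.061) ≤ 19·exp(−2nε²) = 19 exp(−2·2234·0.061²).
So c = 2·2234·0.061² = 16.6254.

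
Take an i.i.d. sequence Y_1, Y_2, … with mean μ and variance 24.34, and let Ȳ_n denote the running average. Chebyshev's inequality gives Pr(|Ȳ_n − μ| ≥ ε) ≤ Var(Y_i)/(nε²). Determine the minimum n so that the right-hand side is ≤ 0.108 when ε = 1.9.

63

Require 24.34/(n·1.9²) ≤ 0.108, i.e. n ≥ 24.34/(0.108·1.9²) = 62.429.
The smallest integer n is 63.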